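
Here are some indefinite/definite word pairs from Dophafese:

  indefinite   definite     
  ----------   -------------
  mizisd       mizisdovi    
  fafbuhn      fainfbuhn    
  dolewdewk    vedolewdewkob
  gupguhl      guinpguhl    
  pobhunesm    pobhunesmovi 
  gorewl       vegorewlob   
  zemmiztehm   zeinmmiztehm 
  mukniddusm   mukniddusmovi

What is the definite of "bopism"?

"bopism" has second-to-last letter 's'. The stems whose second-to-last letter is 's' (mizisd → mizisdovi, mukniddusm → mukniddusmovi, pobhunesm → pobhunesmovi) add -ovi.
The other patterns: stems whose second-to-last letter is 'h' insert -in- after the first vowel; stems whose second-to-last letter is 'w' add ve- … -ob around the stem.
So bopism → bopismovi.

bopismovi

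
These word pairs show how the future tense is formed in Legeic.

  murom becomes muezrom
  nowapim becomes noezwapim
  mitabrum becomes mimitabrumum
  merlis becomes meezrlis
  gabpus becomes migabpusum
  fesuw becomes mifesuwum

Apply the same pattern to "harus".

mitabrum and nowapim both end in -m yet inflect differently (mimitabrumum, noezwapim), so the final letter is not what conditions the rule; the last vowel is.
"harus" has last vowel 'u'. The stems whose last vowel is 'u' (gabpus → migabpusum, fesuw → mifesuwum, mitabrum → mimitabrumum) add mi- … -um around the stem.
The other pattern: stems whose last vowel is 'i' or 'o' insert -ez- after the first vowel.
So harus → miharusum.

miharusum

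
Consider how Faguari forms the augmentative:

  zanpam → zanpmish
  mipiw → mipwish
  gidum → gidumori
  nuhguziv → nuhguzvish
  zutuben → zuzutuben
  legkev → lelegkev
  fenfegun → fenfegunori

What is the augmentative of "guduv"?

guduvori

"guduv" has last vowel 'u'. The stems whose last vowel is 'u' (gidum → gidumori, fenfegun → fenfegunori) add -ori.
The other patterns: stems whose last vowel is 'e' repeat the first consonant+vowel as a prefix; stems whose last vowel is 'a' or 'i' delete the last vowel and add -ish.
So guduv → guduvori.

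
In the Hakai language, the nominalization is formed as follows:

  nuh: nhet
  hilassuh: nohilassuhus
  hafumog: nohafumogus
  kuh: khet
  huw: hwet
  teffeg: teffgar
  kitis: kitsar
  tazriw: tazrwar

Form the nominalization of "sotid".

huw and tazriw both end in -w yet inflect differently (hwet, tazrwar), so the final letter is not what conditions the rule; the number of vowels is.
"sotid" has 2 vowels. The stems with 2 vowels (tazriw → tazrwar, kitis → kitsar, teffeg → teffgar) delete the last vowel and add -ar.
The other patterns: stems with 1 vowel delete the last vowel and add -et; stems with 3 vowels add no- … -us around the stem.
So sotid → sotdar.

sotdar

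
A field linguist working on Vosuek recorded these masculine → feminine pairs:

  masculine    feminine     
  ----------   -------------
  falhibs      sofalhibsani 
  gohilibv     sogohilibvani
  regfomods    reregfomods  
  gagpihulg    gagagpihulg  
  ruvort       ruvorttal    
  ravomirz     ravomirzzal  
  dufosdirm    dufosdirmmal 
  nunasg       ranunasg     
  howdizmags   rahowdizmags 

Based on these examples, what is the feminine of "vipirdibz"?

sovipirdibzani

falhibs and regfomods both end in -s yet inflect differently (sofalhibsani, reregfomods), so the final letter is not what conditions the rule; the second-to-last letter is.
"vipirdibz" has second-to-last letter 'b'. The stems whose second-to-last letter is 'b' (falhibs → sofalhibsani, gohilibv → sogohilibvani) add so- … -ani around the stem.
The other patterns: stems whose second-to-last letter is 'd' or 'l' repeat the first consonant+vowel as a prefix; stems whose second-to-last letter is 'r' double the final consonant and add -al; stems whose second-to-last letter is 'g' or 's' add the prefix ra-.
So vipirdibz → sovipirdibzani.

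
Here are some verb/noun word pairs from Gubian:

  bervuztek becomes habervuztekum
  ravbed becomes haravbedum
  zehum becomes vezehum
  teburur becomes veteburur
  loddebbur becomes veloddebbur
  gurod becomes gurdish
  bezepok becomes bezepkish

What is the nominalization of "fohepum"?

ravbed and gurod both end in -d yet inflect differently (haravbedum, gurdish), so the final letter is not what conditions the rule; the last vowel is.
"fohepum" has last vowel 'u'. The stems whose last vowel is 'u' (zehum → vezehum, teburur → veteburur, loddebbur → veloddebbur) add the prefix ve-.
So fohepum → vefohepum.

vefohepum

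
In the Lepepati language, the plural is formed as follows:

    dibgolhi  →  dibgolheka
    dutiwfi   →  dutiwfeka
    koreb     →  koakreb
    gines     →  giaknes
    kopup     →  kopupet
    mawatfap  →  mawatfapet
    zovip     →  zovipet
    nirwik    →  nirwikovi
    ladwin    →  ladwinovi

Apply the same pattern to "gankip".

gankipet

"gankip" ends in -p. The stems ending in -p (kopup → kopupet, mawatfap → mawatfapet, zovip → zovipet) add -et.
The other patterns: stems ending in -i drop the final letter and add -eka; stems ending in -b or -s insert -ak- after the first vowel; stems ending in -k or -n add -ovi.
So gankip → gankipet.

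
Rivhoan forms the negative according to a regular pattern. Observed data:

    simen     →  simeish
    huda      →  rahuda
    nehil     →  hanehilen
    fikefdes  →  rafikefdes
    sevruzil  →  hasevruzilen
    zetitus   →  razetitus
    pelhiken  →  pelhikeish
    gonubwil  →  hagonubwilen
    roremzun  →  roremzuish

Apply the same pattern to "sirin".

siriish

roremzun and zetitus both have last vowel 'u' yet inflect differently (roremzuish, razetitus), so the last vowel is not what conditions the rule; the final letter is.
"sirin" ends in -n. The stems ending in -n (roremzun → roremzuish, pelhiken → pelhikeish, simen → simeish) drop the final letter and add -ish.
So sirin → siriish.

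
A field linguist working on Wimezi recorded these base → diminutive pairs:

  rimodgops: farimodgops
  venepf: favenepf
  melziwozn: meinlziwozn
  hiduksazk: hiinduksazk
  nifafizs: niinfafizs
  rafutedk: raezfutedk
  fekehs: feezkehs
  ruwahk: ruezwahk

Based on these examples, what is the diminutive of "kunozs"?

kuinnozs

rimodgops and nifafizs both end in -s yet inflect differently (farimodgops, niinfafizs), so the final letter is not what conditions the rule; the second-to-last letter is.
"kunozs" has second-to-last letter 'z'. The stems whose second-to-last letter is 'z' (melziwozn → meinlziwozn, hiduksazk → hiinduksazk, nifafizs → niinfafizs) insert -in- after the first vowel.
So kunozs → kuinnozs.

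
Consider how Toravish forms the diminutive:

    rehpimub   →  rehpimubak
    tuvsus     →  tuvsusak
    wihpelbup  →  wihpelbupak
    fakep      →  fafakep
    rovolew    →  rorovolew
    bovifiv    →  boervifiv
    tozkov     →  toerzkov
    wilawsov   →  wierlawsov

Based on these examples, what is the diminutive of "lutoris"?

wihpelbup and fakep both end in -p yet inflect differently (wihpelbupak, fafakep), so the final letter is not what conditions the rule; the last vowel is.
"lutoris" has last vowel 'i'. The one such stem in the data (bovifiv → boervifiv) inserts -er- after the first vowel (as do tozkov, wilawsov), so the same rule applies.
The other patterns: stems whose last vowel is 'u' add -ak; stems whose last vowel is 'e' repeat the first consonant+vowel as a prefix.
So lutoris → luertoris.

luertoris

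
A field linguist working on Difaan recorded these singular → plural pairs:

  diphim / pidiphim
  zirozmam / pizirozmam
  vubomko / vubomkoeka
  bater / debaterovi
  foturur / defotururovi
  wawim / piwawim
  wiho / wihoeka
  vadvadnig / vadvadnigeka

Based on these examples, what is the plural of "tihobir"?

"tihobir" ends in -r. The stems ending in -r (foturur → defotururovi, bater → debaterovi) add de- … -ovi around the stem.
So tihobir → detihobirovi.

detihobirovi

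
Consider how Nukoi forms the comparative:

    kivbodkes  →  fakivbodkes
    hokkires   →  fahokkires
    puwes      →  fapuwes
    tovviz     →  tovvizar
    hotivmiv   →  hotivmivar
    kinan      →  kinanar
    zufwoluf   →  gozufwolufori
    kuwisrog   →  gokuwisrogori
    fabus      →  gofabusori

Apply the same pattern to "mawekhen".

kivbodkes and fabus both end in -s yet inflect differently (fakivbodkes, gofabusori), so the final letter is not what conditions the rule; the last vowel is.
"mawekhen" has last vowel 'e'. The stems whose last vowel is 'e' (kivbodkes → fakivbodkes, hokkires → fahokkires, puwes → fapuwes) add the prefix fa-.
So mawekhen → famawekhen.

famawekhen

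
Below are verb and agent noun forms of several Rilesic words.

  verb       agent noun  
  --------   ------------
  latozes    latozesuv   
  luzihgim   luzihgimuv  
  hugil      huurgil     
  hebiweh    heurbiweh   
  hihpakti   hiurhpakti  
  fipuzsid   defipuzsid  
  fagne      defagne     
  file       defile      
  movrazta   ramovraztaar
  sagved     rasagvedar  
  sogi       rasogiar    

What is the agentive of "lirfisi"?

"lirfisi" begins with l-. The stems beginning with l- (latozes → latozesuv, luzihgim → luzihgimuv) add -uv.
The other patterns: stems beginning with h- insert -ur- after the first vowel; stems beginning with f- add the prefix de-; stems beginning with m- or s- add ra- … -ar around the stem.
So lirfisi → lirfisiuv.

lirfisiuv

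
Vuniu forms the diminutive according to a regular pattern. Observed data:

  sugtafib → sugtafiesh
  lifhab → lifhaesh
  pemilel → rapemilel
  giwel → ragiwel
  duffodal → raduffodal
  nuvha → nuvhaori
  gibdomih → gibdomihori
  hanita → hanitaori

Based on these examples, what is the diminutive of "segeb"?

segeesh

lifhab and duffodal both have last vowel 'a' yet inflect differently (lifhaesh, raduffodal), so the last vowel is not what conditions the rule; the final letter is.
"segeb" ends in -b. The stems ending in -b (sugtafib → sugtafiesh, lifhab → lifhaesh) drop the final letter and add -esh.
The other patterns: stems ending in -l add the prefix ra-; stems ending in -a or -h add -ori.
So segeb → segeesh.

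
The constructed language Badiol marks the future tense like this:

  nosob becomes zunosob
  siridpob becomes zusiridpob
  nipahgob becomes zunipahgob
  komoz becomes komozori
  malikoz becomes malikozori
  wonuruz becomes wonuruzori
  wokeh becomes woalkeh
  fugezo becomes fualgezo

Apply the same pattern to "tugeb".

zutugeb

"tugeb" ends in -b. The stems ending in -b (nosob → zunosob, siridpob → zusiridpob, nipahgob → zunipahgob) add the prefix zu-.
So tugeb → zutugeb.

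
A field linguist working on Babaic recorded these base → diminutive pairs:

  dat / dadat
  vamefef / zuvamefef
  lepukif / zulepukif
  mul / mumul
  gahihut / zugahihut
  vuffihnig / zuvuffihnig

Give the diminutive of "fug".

dat and gahihut both end in -t yet inflect differently (dadat, zugahihut), so the final letter is not what conditions the rule; the number of vowels is.
"fug" has 1 vowel. The stems with 1 vowel (mul → mumul, dat → dadat) repeat the first consonant+vowel as a prefix.
So fug → fufug.

fufug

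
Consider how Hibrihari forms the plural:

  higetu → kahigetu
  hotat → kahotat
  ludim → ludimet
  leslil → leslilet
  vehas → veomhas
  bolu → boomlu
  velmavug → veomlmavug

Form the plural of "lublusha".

higetu and bolu both end in -u yet inflect differently (kahigetu, boomlu), so the final letter is not what conditions the rule; the first letter is.
"lublusha" begins with l-. The stems beginning with l- (ludim → ludimet, leslil → leslilet) add -et.
The other patterns: stems beginning with h- add the prefix ka-; stems beginning with b- or v- insert -om- after the first vowel.
So lublusha → lublushaet.

lublushaet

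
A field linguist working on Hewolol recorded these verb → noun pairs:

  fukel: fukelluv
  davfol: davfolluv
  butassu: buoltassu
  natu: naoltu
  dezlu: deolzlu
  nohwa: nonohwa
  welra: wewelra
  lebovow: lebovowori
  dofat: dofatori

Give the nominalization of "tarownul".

"tarownul" ends in -l. The stems ending in -l (fukel → fukelluv, davfol → davfolluv) double the final consonant and add -uv.
So tarownul → tarownulluv.

tarownulluv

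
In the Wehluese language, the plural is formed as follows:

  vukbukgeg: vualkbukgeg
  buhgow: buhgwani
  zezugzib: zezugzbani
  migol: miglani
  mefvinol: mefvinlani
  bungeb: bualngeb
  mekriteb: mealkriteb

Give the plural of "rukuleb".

rualkuleb

mekriteb and zezugzib both end in -b yet inflect differently (mealkriteb, zezugzbani), so the final letter is not what conditions the rule; the last vowel is.
"rukuleb" has last vowel 'e'. The stems whose last vowel is 'e' (mekriteb → mealkriteb, bungeb → bualngeb, vukbukgeg → vualkbukgeg) insert -al- after the first vowel.
So rukuleb → rualkuleb.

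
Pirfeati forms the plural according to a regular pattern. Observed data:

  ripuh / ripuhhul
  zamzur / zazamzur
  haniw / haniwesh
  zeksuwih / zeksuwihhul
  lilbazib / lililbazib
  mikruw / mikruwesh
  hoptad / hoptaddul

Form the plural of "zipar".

zizipar

"zipar" ends in -r. The one such stem in the data (zamzur → zazamzur) repeats the first consonant+vowel as a prefix (as does lilbazib), so the same rule applies.
The other patterns: stems ending in -d or -h double the final consonant and add -ul; stems ending in -w add -esh.
So zipar → zizipar.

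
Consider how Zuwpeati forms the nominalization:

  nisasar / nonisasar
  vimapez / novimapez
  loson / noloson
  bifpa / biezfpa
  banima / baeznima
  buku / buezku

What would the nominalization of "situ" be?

nisasar and bifpa both have last vowel 'a' yet inflect differently (nonisasar, biezfpa), so the last vowel is not what conditions the rule; whether the stem ends in a vowel or a consonant is.
"situ" ends in a vowel. The stems ending in a vowel (bifpa → biezfpa, banima → baeznima, buku → buezku) insert -ez- after the first vowel.
The other pattern: stems ending in a consonant add the prefix no-.
So situ → sieztu.

sieztu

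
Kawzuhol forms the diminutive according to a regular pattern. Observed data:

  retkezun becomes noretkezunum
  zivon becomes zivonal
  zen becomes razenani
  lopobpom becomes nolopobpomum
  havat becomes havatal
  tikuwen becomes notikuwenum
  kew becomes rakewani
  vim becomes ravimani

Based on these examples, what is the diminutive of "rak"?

rarakani

zen and zivon both end in -n yet inflect differently (razenani, zivonal), so the final letter is not what conditions the rule; the number of vowels is.
"rak" has 1 vowel. The stems with 1 vowel (kew → rakewani, zen → razenani, vim → ravimani) add ra- … -ani around the stem.
So rak → rarakani.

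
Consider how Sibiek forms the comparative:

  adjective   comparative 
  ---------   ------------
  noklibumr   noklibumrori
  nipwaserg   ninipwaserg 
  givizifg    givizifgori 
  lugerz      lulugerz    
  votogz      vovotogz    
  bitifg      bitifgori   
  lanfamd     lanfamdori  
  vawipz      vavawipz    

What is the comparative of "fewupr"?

fefewupr

"fewupr" has second-to-last letter 'p'. The one such stem in the data (vawipz → vavawipz) repeats the first consonant+vowel as a prefix (as do votogz, nipwaserg), so the same rule applies.
The other pattern: stems whose second-to-last letter is 'f' or 'm' add -ori.
So fewupr → fefewupr.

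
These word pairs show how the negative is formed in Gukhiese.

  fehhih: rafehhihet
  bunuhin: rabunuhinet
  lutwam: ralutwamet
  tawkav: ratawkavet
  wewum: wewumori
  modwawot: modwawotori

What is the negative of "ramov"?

ramovori

lutwam and wewum both end in -m yet inflect differently (ralutwamet, wewumori), so the final letter is not what conditions the rule; the last vowel is.
"ramov" has last vowel 'o'. The one such stem in the data (modwawot → modwawotori) adds -ori, so the same rule applies.
So ramov → ramovori.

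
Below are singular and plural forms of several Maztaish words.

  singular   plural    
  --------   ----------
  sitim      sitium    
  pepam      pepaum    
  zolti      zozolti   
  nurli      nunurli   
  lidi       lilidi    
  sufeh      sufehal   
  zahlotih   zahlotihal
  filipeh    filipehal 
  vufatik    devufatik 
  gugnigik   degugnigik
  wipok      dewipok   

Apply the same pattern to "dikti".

didikti

sitim and zolti both have last vowel 'i' yet inflect differently (sitium, zozolti), so the last vowel is not what conditions the rule; the final letter is.
"dikti" ends in -i. The stems ending in -i (zolti → zozolti, nurli → nunurli, lidi → lilidi) repeat the first consonant+vowel as a prefix.
The other patterns: stems ending in -m drop the final letter and add -um; stems ending in -h add -al; stems ending in -k add the prefix de-.
So dikti → didikti.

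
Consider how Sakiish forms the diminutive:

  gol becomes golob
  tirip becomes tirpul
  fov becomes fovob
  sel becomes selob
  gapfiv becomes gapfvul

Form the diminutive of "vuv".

vuvob

fov and gapfiv both end in -v yet inflect differently (fovob, gapfvul), so the final letter is not what conditions the rule; the number of vowels is.
"vuv" has 1 vowel. The stems with 1 vowel (sel → selob, fov → fovob, gol → golob) add -ob.
So vuv → vuvob.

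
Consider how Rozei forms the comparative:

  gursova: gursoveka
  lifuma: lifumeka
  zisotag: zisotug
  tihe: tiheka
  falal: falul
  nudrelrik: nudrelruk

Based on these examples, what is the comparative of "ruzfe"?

ruzfeka

"ruzfe" ends in a vowel. The stems ending in a vowel (tihe → tiheka, lifuma → lifumeka, gursova → gursoveka) drop the final letter and add -eka.
So ruzfe → ruzfeka.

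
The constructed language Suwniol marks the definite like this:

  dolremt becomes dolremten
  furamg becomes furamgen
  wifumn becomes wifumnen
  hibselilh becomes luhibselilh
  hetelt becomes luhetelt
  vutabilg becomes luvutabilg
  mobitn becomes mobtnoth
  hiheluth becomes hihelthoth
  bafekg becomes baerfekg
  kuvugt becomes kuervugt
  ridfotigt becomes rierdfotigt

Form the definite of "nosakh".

dolremt and hetelt both end in -t yet inflect differently (dolremten, luhetelt), so the final letter is not what conditions the rule; the second-to-last letter is.
"nosakh" has second-to-last letter 'k'. The one such stem in the data (bafekg → baerfekg) inserts -er- after the first vowel (as do kuvugt, ridfotigt), so the same rule applies.
So nosakh → noersakh.

noersakh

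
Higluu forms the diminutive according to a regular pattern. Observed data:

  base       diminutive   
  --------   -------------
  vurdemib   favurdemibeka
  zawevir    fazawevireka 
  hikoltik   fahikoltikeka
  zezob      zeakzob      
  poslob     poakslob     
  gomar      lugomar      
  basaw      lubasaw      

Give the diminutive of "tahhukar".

lutahhukar

vurdemib and zezob both end in -b yet inflect differently (favurdemibeka, zeakzob), so the final letter is not what conditions the rule; the last vowel is.
"tahhukar" has last vowel 'a'. The stems whose last vowel is 'a' (gomar → lugomar, basaw → lubasaw) add the prefix lu-.
So tahhukar → lutahhukar.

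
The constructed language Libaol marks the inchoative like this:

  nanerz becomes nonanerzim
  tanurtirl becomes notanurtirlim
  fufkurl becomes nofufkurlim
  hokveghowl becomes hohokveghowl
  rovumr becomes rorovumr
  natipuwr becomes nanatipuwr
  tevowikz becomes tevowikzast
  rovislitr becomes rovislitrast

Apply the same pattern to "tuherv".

"tuherv" has second-to-last letter 'r'. The stems whose second-to-last letter is 'r' (nanerz → nonanerzim, tanurtirl → notanurtirlim, fufkurl → nofufkurlim) add no- … -im around the stem.
The other patterns: stems whose second-to-last letter is 'm' or 'w' repeat the first consonant+vowel as a prefix; stems whose second-to-last letter is 'k' or 't' add -ast.
So tuherv → notuhervim.

notuhervim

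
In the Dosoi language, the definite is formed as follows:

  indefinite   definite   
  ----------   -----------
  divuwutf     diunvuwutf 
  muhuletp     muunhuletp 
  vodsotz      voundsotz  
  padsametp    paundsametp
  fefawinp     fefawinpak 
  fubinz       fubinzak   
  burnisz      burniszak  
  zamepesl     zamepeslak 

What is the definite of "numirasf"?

"numirasf" has second-to-last letter 's'. The stems whose second-to-last letter is 's' (burnisz → burniszak, zamepesl → zamepeslak) add -ak.
So numirasf → numirasfak.

numirasfak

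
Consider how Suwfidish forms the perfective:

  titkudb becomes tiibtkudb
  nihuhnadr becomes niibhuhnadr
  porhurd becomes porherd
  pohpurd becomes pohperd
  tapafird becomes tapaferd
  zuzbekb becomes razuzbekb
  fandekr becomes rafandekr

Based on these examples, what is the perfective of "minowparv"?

titkudb and zuzbekb both end in -b yet inflect differently (tiibtkudb, razuzbekb), so the final letter is not what conditions the rule; the second-to-last letter is.
"minowparv" has second-to-last letter 'r'. The stems whose second-to-last letter is 'r' (porhurd → porherd, pohpurd → pohperd, tapafird → tapaferd) change the last vowel to 'e'.
The other patterns: stems whose second-to-last letter is 'd' insert -ib- after the first vowel; stems whose second-to-last letter is 'k' add the prefix ra-.
So minowparv → minowperv.

minowperv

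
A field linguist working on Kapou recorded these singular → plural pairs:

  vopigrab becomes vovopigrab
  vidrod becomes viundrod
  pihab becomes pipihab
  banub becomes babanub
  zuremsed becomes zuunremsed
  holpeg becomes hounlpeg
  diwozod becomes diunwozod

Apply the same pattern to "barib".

vopigrab and vidrod both begin with v- yet inflect differently (vovopigrab, viundrod), so the first letter is not what conditions the rule; the final letter is.
"barib" ends in -b. The stems ending in -b (vopigrab → vovopigrab, pihab → pipihab, banub → babanub) repeat the first consonant+vowel as a prefix.
The other pattern: stems ending in -d or -g insert -un- after the first vowel.
So barib → babarib.

babarib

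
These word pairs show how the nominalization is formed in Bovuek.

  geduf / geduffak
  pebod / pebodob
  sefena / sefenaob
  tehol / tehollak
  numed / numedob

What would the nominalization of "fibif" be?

fibiffak

pebod and tehol both have last vowel 'o' yet inflect differently (pebodob, tehollak), so the last vowel is not what conditions the rule; the final letter is.
"fibif" ends in -f. The one such stem in the data (geduf → geduffak) doubles the final consonant and adds -ak (as does tehol), so the same rule applies.
So fibif → fibiffak.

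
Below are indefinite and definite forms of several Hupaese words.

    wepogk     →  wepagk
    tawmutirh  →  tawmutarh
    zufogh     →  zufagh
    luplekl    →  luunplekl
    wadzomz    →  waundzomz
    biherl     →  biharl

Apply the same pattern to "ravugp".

ravagp

biherl and luplekl both end in -l yet inflect differently (biharl, luunplekl), so the final letter is not what conditions the rule; the second-to-last letter is.
"ravugp" has second-to-last letter 'g'. The stems whose second-to-last letter is 'g' (zufogh → zufagh, wepogk → wepagk) change the last vowel to 'a'.
The other pattern: stems whose second-to-last letter is 'k' or 'm' insert -un- after the first vowel.
So ravugp → ravagp.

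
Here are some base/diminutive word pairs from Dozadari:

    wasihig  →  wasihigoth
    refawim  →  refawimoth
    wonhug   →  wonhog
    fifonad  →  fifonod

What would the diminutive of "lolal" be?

wasihig and wonhug both end in -g yet inflect differently (wasihigoth, wonhog), so the final letter is not what conditions the rule; the last vowel is.
"lolal" has last vowel 'a'. The one such stem in the data (fifonad → fifonod) changes the last vowel to 'o' (as does wonhug), so the same rule applies.
The other pattern: stems whose last vowel is 'i' add -oth.
So lolal → lolol.

lolol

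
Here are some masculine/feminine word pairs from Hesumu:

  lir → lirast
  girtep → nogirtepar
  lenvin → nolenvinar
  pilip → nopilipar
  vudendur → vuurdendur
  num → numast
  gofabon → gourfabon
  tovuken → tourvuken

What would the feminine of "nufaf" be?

"nufaf" has 2 vowels. The stems with 2 vowels (pilip → nopilipar, lenvin → nolenvinar, girtep → nogirtepar) add no- … -ar around the stem.
So nufaf → nonufafar.

nonufafar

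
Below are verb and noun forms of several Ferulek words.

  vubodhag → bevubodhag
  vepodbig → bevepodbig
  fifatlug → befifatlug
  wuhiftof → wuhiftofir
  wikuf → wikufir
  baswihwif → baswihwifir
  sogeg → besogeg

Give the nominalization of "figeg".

befigeg

fifatlug and wikuf both have last vowel 'u' yet inflect differently (befifatlug, wikufir), so the last vowel is not what conditions the rule; the final letter is.
"figeg" ends in -g. The stems ending in -g (vubodhag → bevubodhag, fifatlug → befifatlug, sogeg → besogeg) add the prefix be-.
The other pattern: stems ending in -f add -ir.
So figeg → befigeg.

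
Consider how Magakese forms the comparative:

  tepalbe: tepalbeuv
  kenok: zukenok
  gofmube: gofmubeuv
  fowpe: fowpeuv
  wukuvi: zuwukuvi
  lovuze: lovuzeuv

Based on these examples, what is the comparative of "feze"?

fezeuv

fowpe and kenok both have 2 vowels yet inflect differently (fowpeuv, zukenok), so the number of vowels is not what conditions the rule; the final letter is.
"feze" ends in -e. The stems ending in -e (gofmube → gofmubeuv, tepalbe → tepalbeuv, fowpe → fowpeuv) add -uv.
The other pattern: stems ending in -i or -k add the prefix zu-.
So feze → fezeuv.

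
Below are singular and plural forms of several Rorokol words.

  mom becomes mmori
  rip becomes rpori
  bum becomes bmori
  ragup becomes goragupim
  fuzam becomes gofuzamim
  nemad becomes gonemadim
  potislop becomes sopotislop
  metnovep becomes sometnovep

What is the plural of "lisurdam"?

"lisurdam" has 3 vowels. The stems with 3 vowels (potislop → sopotislop, metnovep → sometnovep) add the prefix so-.
The other patterns: stems with 1 vowel delete the last vowel and add -ori; stems with 2 vowels add go- … -im around the stem.
So lisurdam → solisurdam.

solisurdam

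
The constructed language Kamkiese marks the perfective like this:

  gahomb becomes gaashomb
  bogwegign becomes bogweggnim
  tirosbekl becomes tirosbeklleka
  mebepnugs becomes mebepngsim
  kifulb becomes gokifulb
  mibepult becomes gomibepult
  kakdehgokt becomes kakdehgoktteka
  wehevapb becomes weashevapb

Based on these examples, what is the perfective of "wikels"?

"wikels" has second-to-last letter 'l'. The stems whose second-to-last letter is 'l' (mibepult → gomibepult, kifulb → gokifulb) add the prefix go-.
So wikels → gowikels.

gowikels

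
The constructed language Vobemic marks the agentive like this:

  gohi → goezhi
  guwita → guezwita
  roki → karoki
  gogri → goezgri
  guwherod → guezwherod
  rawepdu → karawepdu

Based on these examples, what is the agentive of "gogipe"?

goezgipe

gohi and roki both end in -i yet inflect differently (goezhi, karoki), so the final letter is not what conditions the rule; the first letter is.
"gogipe" begins with g-. The stems beginning with g- (guwherod → guezwherod, gohi → goezhi, guwita → guezwita) insert -ez- after the first vowel.
The other pattern: stems beginning with r- add the prefix ka-.
So gogipe → goezgipe.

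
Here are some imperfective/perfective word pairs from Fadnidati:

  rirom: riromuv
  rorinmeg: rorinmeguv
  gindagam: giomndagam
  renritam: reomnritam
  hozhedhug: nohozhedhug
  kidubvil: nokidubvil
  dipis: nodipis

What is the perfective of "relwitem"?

relwitemuv

rirom and gindagam both end in -m yet inflect differently (riromuv, giomndagam), so the final letter is not what conditions the rule; the last vowel is.
"relwitem" has last vowel 'e'. The one such stem in the data (rorinmeg → rorinmeguv) adds -uv, so the same rule applies.
So relwitem → relwitemuv.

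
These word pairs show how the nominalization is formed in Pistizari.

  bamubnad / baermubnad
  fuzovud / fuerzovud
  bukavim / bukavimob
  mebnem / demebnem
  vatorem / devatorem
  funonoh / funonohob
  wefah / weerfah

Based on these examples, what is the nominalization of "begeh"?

"begeh" has last vowel 'e'. The stems whose last vowel is 'e' (mebnem → demebnem, vatorem → devatorem) add the prefix de-.
So begeh → debegeh.

debegeh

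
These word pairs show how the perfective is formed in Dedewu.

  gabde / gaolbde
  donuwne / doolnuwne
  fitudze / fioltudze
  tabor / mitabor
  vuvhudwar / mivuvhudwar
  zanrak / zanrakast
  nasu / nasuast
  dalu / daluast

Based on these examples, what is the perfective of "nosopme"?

noolsopme

vuvhudwar and zanrak both have last vowel 'a' yet inflect differently (mivuvhudwar, zanrakast), so the last vowel is not what conditions the rule; the final letter is.
"nosopme" ends in -e. The stems ending in -e (gabde → gaolbde, donuwne → doolnuwne, fitudze → fioltudze) insert -ol- after the first vowel.
The other patterns: stems ending in -r add the prefix mi-; stems ending in -k or -u add -ast.
So nosopme → noolsopme.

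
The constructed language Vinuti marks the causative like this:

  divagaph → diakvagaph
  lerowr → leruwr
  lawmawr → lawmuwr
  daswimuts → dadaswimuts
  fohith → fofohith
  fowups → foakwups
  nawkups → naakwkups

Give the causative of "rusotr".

"rusotr" has second-to-last letter 't'. The stems whose second-to-last letter is 't' (daswimuts → dadaswimuts, fohith → fofohith) repeat the first consonant+vowel as a prefix.
The other patterns: stems whose second-to-last letter is 'w' change the last vowel to 'u'; stems whose second-to-last letter is 'p' insert -ak- after the first vowel.
So rusotr → rurusotr.

rurusotr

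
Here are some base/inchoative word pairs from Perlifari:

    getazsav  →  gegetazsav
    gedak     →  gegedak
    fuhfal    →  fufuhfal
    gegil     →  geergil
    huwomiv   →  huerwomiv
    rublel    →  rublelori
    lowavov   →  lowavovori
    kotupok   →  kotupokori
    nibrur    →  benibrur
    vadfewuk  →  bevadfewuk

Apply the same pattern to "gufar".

"gufar" has last vowel 'a'. The stems whose last vowel is 'a' (getazsav → gegetazsav, gedak → gegedak, fuhfal → fufuhfal) repeat the first consonant+vowel as a prefix.
So gufar → gugufar.

gugufar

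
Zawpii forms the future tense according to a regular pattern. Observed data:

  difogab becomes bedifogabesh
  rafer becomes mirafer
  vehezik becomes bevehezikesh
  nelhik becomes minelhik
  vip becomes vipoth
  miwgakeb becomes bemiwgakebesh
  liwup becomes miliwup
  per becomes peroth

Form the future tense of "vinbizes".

per and rafer both end in -r yet inflect differently (peroth, mirafer), so the final letter is not what conditions the rule; the number of vowels is.
"vinbizes" has 3 vowels. The stems with 3 vowels (vehezik → bevehezikesh, difogab → bedifogabesh, miwgakeb → bemiwgakebesh) add be- … -esh around the stem.
The other patterns: stems with 1 vowel add -oth; stems with 2 vowels add the prefix mi-.
So vinbizes → bevinbizesesh.

bevinbizesesh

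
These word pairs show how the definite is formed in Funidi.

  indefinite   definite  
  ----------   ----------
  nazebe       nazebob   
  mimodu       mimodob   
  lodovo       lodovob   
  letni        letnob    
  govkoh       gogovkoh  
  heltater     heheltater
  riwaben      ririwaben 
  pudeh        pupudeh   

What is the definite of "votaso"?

votasob

lodovo and govkoh both have last vowel 'o' yet inflect differently (lodovob, gogovkoh), so the last vowel is not what conditions the rule; whether the stem ends in a vowel or a consonant is.
"votaso" ends in a vowel. The stems ending in a vowel (nazebe → nazebob, mimodu → mimodob, lodovo → lodovob) drop the final letter and add -ob.
The other pattern: stems ending in a consonant repeat the first consonant+vowel as a prefix.
So votaso → votasob.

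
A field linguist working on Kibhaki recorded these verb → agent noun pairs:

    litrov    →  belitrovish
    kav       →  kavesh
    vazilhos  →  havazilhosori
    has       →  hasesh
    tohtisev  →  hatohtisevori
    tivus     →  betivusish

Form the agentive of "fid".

kav and litrov both end in -v yet inflect differently (kavesh, belitrovish), so the final letter is not what conditions the rule; the number of vowels is.
"fid" has 1 vowel. The stems with 1 vowel (has → hasesh, kav → kavesh) add -esh.
The other patterns: stems with 2 vowels add be- … -ish around the stem; stems with 3 vowels add ha- … -ori around the stem.
So fid → fidesh.

fidesh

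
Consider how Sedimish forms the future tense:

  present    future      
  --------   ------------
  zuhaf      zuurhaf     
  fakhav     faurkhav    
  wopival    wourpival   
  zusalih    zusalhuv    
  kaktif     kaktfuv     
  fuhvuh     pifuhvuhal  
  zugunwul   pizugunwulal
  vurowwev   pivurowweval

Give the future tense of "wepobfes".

piwepobfesal

zuhaf and kaktif both end in -f yet inflect differently (zuurhaf, kaktfuv), so the final letter is not what conditions the rule; the last vowel is.
"wepobfes" has last vowel 'e'. The one such stem in the data (vurowwev → pivurowweval) adds pi- … -al around the stem, so the same rule applies.
The other patterns: stems whose last vowel is 'a' insert -ur- after the first vowel; stems whose last vowel is 'i' delete the last vowel and add -uv.
So wepobfes → piwepobfesal.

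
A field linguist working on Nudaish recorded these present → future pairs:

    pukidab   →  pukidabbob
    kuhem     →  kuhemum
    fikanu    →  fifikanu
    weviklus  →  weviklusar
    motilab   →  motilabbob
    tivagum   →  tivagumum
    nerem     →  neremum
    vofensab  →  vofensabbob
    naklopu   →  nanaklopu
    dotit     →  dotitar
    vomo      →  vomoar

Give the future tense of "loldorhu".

naklopu and tivagum both have last vowel 'u' yet inflect differently (nanaklopu, tivagumum), so the last vowel is not what conditions the rule; the final letter is.
"loldorhu" ends in -u. The stems ending in -u (naklopu → nanaklopu, fikanu → fifikanu) repeat the first consonant+vowel as a prefix.
The other patterns: stems ending in -m add -um; stems ending in -b double the final consonant and add -ob; stems ending in -o, -s or -t add -ar.
So loldorhu → lololdorhu.

lololdorhu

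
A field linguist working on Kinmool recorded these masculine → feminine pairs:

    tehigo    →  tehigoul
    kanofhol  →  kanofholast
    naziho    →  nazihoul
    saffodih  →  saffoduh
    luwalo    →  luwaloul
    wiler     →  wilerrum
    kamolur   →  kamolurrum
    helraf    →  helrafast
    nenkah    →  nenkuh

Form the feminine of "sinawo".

nenkah and helraf both have last vowel 'a' yet inflect differently (nenkuh, helrafast), so the last vowel is not what conditions the rule; the final letter is.
"sinawo" ends in -o. The stems ending in -o (luwalo → luwaloul, tehigo → tehigoul, naziho → nazihoul) add -ul.
The other patterns: stems ending in -h change the last vowel to 'u'; stems ending in -r double the final consonant and add -um; stems ending in -f or -l add -ast.
So sinawo → sinawoul.

sinawoul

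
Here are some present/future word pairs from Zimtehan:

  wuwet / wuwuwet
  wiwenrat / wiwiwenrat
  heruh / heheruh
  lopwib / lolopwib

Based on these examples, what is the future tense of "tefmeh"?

tetefmeh

Every pair shown (wuwet → wuwuwet, wiwenrat → wiwiwenrat, heruh → heheruh, …) follows the same rule: repeat the first consonant+vowel as a prefix.
So tefmeh → tetefmeh.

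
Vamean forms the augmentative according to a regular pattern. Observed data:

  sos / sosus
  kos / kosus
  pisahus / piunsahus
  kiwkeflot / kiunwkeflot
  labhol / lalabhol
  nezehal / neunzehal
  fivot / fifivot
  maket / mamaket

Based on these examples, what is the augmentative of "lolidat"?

lounlidat

"lolidat" has 3 vowels. The stems with 3 vowels (nezehal → neunzehal, kiwkeflot → kiunwkeflot, pisahus → piunsahus) insert -un- after the first vowel.
The other patterns: stems with 1 vowel add -us; stems with 2 vowels repeat the first consonant+vowel as a prefix.
So lolidat → lounlidat.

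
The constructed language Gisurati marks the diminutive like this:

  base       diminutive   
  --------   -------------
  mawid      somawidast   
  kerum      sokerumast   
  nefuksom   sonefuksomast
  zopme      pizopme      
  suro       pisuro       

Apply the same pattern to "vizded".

sovizdedast

"vizded" ends in a consonant. The stems ending in a consonant (mawid → somawidast, kerum → sokerumast, nefuksom → sonefuksomast) add so- … -ast around the stem.
The other pattern: stems ending in a vowel add the prefix pi-.
So vizded → sovizdedast.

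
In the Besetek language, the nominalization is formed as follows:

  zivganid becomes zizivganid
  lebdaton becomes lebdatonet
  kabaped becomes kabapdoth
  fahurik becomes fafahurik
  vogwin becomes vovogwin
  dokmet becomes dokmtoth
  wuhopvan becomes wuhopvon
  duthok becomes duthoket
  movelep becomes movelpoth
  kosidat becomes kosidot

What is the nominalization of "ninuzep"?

ninuzpoth

duthok and fahurik both end in -k yet inflect differently (duthoket, fafahurik), so the final letter is not what conditions the rule; the last vowel is.
"ninuzep" has last vowel 'e'. The stems whose last vowel is 'e' (dokmet → dokmtoth, movelep → movelpoth, kabaped → kabapdoth) delete the last vowel and add -oth.
So ninuzep → ninuzpoth.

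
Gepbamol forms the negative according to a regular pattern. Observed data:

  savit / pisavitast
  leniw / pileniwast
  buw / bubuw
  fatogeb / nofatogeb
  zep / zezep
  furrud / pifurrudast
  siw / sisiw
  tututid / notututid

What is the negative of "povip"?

"povip" has 2 vowels. The stems with 2 vowels (furrud → pifurrudast, leniw → pileniwast, savit → pisavitast) add pi- … -ast around the stem.
The other patterns: stems with 1 vowel repeat the first consonant+vowel as a prefix; stems with 3 vowels add the prefix no-.
So povip → pipovipast.

pipovipast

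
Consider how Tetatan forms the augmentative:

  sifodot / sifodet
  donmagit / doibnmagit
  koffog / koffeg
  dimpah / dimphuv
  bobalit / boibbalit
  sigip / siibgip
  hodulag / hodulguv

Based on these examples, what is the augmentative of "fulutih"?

fuiblutih

"fulutih" has last vowel 'i'. The stems whose last vowel is 'i' (sigip → siibgip, donmagit → doibnmagit, bobalit → boibbalit) insert -ib- after the first vowel.
So fulutih → fuiblutih.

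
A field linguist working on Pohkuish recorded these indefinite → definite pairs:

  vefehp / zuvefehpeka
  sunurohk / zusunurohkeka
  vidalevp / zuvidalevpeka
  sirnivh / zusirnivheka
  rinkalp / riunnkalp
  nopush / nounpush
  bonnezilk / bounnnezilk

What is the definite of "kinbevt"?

zukinbevteka

vefehp and rinkalp both end in -p yet inflect differently (zuvefehpeka, riunnkalp), so the final letter is not what conditions the rule; the second-to-last letter is.
"kinbevt" has second-to-last letter 'v'. The stems whose second-to-last letter is 'v' (vidalevp → zuvidalevpeka, sirnivh → zusirnivheka) add zu- … -eka around the stem.
So kinbevt → zukinbevteka.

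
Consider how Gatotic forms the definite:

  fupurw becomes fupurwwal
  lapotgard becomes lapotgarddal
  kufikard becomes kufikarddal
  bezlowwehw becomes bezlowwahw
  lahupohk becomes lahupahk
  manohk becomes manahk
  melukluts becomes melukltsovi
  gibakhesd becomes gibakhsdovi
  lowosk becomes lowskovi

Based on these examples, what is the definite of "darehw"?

darahw

fupurw and bezlowwehw both end in -w yet inflect differently (fupurwwal, bezlowwahw), so the final letter is not what conditions the rule; the second-to-last letter is.
"darehw" has second-to-last letter 'h'. The stems whose second-to-last letter is 'h' (bezlowwehw → bezlowwahw, lahupohk → lahupahk, manohk → manahk) change the last vowel to 'a'.
So darehw → darahw.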